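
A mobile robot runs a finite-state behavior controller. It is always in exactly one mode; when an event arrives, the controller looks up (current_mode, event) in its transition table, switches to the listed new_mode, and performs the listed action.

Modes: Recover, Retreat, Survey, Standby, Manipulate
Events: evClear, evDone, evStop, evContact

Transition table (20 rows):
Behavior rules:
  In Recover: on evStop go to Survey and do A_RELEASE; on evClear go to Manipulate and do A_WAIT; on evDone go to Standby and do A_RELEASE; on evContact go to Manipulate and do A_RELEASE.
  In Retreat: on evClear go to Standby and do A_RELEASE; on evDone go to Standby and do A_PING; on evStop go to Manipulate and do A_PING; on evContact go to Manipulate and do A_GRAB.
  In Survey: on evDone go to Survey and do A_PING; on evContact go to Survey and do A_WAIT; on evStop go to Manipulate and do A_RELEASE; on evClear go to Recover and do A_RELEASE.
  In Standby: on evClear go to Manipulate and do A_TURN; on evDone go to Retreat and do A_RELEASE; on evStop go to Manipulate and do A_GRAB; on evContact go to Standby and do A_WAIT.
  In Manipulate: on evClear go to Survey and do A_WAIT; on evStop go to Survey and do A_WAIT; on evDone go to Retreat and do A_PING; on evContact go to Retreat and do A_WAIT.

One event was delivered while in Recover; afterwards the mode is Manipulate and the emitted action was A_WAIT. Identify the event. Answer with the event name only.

try evClear: (Recover, evClear) → (Manipulate, A_WAIT)  ← matches
try evDone: (Recover, evDone) → (Standby, A_RELEASE)
try evStop: (Recover, evStop) → (Survey, A_RELEASE)
try evContact: (Recover, evContact) → (Manipulate, A_RELEASE)

evClear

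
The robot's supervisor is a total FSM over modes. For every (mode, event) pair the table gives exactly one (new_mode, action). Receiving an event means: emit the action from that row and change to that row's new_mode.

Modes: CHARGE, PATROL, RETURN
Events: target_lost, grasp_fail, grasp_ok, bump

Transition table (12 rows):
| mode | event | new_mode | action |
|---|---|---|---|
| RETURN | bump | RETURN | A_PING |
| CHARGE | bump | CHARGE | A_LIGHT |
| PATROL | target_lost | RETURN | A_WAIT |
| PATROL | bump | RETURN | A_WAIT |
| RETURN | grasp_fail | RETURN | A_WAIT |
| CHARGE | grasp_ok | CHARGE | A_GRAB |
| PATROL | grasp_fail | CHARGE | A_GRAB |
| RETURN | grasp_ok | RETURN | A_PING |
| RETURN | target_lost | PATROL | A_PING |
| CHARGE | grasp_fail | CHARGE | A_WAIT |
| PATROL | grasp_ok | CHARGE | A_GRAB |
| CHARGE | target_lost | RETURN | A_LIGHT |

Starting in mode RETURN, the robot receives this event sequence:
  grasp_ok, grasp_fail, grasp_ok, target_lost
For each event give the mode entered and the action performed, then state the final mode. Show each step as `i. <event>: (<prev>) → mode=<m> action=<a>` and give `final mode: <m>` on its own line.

1. grasp_ok: (RETURN) → mode=RETURN action=A_PING
2. grasp_fail: (RETURN) → mode=RETURN action=A_WAIT
3. grasp_ok: (RETURN) → mode=RETURN action=A_PING
4. target_lost: (RETURN) → mode=PATROL action=A_PING

final mode: PATROL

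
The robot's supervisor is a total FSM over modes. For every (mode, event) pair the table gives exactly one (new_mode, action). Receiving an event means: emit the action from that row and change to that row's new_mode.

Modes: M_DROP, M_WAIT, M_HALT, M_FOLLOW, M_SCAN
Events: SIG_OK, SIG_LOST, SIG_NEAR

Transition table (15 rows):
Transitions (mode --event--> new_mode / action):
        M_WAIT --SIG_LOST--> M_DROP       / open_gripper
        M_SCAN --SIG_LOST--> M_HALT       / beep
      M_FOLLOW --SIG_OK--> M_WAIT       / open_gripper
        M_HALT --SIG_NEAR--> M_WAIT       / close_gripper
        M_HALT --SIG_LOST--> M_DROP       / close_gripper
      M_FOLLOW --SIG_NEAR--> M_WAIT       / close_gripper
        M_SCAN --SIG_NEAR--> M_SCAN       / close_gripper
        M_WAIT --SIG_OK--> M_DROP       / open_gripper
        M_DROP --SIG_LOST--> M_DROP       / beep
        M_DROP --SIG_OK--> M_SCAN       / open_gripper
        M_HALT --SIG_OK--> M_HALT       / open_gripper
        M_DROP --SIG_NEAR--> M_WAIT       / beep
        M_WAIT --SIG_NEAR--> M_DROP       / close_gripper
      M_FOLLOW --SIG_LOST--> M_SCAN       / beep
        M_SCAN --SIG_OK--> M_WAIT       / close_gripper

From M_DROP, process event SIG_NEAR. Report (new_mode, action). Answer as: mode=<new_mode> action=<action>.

current mode = M_DROP; filter table to that mode:
  (M_DROP, SIG_LOST) → (M_DROP, beep)
  (M_DROP, SIG_OK) → (M_SCAN, open_gripper)
  (M_DROP, SIG_NEAR) → (M_WAIT, beep)  ← event matches
event = SIG_NEAR selects (M_WAIT, beep)

mode=M_WAIT action=beep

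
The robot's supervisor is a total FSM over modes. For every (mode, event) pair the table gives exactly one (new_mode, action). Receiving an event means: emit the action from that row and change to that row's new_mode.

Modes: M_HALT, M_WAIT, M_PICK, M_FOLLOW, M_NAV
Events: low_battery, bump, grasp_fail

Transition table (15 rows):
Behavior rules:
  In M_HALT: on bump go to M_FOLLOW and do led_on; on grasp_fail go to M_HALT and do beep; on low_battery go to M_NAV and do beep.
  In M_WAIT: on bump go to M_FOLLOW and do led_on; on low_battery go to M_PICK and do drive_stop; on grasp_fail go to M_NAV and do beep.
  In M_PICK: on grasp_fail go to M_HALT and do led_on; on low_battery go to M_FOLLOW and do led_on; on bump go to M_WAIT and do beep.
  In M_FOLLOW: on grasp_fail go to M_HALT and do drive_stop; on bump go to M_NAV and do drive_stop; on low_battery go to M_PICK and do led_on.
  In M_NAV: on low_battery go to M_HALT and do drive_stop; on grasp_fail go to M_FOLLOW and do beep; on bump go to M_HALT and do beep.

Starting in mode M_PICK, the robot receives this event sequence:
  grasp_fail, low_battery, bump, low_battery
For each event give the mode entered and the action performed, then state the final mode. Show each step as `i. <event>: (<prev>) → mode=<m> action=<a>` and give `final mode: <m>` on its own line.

final mode: M_NAV

1. grasp_fail: (M_PICK) → mode=M_HALT action=led_on
2. low_battery: (M_HALT) → mode=M_NAV action=beep
3. bump: (M_NAV) → mode=M_HALT action=beep
4. low_battery: (M_HALT) → mode=M_NAV action=beep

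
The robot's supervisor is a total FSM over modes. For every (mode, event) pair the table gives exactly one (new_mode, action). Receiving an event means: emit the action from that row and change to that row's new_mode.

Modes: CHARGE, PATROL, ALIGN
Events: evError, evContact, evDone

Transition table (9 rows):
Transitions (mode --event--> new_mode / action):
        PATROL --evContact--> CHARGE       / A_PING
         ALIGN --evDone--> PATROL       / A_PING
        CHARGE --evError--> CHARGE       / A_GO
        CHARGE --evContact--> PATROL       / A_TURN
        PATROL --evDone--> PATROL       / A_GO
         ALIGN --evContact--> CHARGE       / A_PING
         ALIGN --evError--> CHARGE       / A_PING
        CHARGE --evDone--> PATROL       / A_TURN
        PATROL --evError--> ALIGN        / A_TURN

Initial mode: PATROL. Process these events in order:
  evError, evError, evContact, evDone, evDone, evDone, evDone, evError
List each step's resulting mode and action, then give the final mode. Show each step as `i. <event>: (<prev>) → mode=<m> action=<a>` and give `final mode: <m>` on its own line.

1. evError: (PATROL) → mode=ALIGN action=A_TURN
2. evError: (ALIGN) → mode=CHARGE action=A_PING
3. evContact: (CHARGE) → mode=PATROL action=A_TURN
4. evDone: (PATROL) → mode=PATROL action=A_GO
5. evDone: (PATROL) → mode=PATROL action=A_GO
6. evDone: (PATROL) → mode=PATROL action=A_GO
7. evDone: (PATROL) → mode=PATROL action=A_GO
8. evError: (PATROL) → mode=ALIGN action=A_TURN

final mode: ALIGN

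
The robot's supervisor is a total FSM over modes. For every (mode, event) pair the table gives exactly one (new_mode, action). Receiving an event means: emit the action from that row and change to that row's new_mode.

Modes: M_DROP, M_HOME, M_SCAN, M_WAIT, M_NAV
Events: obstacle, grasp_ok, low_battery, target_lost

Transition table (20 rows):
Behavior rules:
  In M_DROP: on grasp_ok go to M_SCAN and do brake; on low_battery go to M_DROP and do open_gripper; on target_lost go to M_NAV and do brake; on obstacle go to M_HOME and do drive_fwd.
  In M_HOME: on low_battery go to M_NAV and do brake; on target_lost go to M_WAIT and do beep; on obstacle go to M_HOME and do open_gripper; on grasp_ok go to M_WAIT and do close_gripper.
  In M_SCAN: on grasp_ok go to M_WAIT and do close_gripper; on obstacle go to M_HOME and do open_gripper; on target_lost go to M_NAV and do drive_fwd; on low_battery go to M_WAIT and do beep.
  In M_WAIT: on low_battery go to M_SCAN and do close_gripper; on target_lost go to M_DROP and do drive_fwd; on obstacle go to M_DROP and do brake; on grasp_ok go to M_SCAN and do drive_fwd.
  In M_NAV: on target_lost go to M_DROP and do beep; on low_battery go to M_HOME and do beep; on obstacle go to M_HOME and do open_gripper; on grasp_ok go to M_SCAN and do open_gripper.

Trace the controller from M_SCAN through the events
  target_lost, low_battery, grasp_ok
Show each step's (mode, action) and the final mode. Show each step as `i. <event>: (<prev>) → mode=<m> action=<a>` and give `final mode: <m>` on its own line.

final mode: M_WAIT

1. target_lost: (M_SCAN) → mode=M_NAV action=drive_fwd
2. low_battery: (M_NAV) → mode=M_HOME action=beep
3. grasp_ok: (M_HOME) → mode=M_WAIT action=close_gripper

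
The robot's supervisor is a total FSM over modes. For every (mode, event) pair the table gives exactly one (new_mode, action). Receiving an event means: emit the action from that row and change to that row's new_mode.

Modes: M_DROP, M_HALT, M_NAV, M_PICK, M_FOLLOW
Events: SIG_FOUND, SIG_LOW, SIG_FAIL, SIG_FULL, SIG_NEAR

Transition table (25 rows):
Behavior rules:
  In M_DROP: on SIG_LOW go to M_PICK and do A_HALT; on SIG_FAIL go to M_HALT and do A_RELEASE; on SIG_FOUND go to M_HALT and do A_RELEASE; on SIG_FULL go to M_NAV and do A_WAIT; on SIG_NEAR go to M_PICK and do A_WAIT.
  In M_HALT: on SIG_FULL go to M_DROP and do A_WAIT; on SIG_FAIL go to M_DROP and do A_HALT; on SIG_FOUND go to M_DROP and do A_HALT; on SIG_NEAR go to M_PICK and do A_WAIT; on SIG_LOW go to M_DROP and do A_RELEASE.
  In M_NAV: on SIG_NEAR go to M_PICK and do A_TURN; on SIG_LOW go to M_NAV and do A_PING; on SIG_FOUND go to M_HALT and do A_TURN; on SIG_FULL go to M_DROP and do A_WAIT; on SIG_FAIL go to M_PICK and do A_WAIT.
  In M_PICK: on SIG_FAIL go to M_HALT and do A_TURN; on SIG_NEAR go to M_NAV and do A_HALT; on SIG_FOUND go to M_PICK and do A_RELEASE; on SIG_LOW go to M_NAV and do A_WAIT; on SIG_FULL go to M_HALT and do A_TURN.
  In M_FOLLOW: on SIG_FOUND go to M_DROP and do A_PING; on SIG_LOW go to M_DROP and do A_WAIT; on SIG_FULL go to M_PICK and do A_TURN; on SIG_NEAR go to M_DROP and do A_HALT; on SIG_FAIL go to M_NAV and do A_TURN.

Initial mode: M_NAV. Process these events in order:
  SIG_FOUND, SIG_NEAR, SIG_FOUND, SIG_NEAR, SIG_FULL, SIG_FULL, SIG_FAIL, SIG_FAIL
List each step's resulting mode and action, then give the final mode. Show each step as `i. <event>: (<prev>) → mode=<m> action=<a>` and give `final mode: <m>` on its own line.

final mode: M_HALT

1. SIG_FOUND: (M_NAV) → mode=M_HALT action=A_TURN
2. SIG_NEAR: (M_HALT) → mode=M_PICK action=A_WAIT
3. SIG_FOUND: (M_PICK) → mode=M_PICK action=A_RELEASE
4. SIG_NEAR: (M_PICK) → mode=M_NAV action=A_HALT
5. SIG_FULL: (M_NAV) → mode=M_DROP action=A_WAIT
6. SIG_FULL: (M_DROP) → mode=M_NAV action=A_WAIT
7. SIG_FAIL: (M_NAV) → mode=M_PICK action=A_WAIT
8. SIG_FAIL: (M_PICK) → mode=M_HALT action=A_TURN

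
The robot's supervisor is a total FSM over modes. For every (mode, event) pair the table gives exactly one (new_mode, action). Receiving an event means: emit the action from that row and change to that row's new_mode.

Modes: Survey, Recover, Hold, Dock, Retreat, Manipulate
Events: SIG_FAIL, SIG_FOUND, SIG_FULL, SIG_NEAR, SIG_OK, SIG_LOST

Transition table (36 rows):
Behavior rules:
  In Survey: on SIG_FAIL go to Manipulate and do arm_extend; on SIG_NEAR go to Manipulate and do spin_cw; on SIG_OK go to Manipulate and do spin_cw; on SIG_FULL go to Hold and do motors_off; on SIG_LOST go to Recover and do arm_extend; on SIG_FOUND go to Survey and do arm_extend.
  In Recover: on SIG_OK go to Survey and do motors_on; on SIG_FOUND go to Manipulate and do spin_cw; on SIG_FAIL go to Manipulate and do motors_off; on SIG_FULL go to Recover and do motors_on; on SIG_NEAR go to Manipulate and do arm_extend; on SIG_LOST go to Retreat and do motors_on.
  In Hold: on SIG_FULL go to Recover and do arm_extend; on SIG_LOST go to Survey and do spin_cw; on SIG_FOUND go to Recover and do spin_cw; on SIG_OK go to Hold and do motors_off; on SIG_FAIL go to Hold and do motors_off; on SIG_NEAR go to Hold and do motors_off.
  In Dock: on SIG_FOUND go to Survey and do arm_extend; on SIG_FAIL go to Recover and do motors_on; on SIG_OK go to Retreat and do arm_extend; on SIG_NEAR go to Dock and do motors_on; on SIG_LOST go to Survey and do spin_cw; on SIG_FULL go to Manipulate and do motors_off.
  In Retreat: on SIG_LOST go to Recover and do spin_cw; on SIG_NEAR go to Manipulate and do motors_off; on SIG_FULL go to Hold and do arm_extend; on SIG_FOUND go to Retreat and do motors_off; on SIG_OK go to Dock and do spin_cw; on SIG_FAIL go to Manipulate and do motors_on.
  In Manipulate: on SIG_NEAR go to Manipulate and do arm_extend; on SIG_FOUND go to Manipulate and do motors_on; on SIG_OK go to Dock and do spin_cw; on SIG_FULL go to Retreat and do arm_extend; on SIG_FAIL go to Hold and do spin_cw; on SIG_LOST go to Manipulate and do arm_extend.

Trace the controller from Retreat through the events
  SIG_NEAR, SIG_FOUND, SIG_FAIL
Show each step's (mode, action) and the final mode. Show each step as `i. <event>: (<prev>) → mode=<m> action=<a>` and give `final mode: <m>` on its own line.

final mode: Hold

1. SIG_NEAR: (Retreat) → mode=Manipulate action=motors_off
2. SIG_FOUND: (Manipulate) → mode=Manipulate action=motors_on
3. SIG_FAIL: (Manipulate) → mode=Hold action=spin_cw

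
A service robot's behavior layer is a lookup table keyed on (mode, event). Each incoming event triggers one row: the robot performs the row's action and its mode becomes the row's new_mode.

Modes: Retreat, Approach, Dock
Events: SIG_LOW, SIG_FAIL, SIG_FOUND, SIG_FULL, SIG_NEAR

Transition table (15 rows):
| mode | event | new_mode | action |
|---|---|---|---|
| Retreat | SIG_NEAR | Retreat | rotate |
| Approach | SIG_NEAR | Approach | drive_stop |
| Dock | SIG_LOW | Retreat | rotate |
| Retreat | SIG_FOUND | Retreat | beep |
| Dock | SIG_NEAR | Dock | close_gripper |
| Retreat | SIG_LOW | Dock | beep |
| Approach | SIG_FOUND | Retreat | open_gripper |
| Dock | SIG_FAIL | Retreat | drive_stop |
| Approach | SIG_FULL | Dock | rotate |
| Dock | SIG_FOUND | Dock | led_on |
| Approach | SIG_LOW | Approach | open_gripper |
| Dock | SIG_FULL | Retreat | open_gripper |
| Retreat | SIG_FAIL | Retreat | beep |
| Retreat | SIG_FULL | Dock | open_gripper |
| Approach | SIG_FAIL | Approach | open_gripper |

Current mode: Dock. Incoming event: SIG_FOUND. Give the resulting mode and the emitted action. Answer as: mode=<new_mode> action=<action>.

mode=Dock action=led_on

current mode = Dock; filter table to that mode:
  (Dock, SIG_LOW) → (Retreat, rotate)
  (Dock, SIG_NEAR) → (Dock, close_gripper)
  (Dock, SIG_FAIL) → (Retreat, drive_stop)
  (Dock, SIG_FOUND) → (Dock, led_on)  ← event matches
  (Dock, SIG_FULL) → (Retreat, open_gripper)
event = SIG_FOUND selects (Dock, led_on)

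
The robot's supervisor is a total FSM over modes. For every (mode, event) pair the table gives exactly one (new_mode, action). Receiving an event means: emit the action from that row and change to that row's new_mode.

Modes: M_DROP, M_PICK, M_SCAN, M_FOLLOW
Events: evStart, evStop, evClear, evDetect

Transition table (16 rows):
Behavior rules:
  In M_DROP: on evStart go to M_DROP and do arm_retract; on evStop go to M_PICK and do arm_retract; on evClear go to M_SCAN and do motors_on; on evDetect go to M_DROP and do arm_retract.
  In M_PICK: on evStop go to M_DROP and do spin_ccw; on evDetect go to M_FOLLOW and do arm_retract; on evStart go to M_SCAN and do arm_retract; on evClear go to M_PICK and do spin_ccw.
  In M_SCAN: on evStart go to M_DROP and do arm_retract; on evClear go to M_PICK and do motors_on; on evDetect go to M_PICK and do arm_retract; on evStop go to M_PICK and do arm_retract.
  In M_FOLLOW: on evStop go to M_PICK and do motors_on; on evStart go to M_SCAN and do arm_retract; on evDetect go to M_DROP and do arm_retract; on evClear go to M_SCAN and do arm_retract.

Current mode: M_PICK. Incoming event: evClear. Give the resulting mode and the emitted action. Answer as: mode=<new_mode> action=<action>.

mode=M_PICK action=spin_ccw

current mode = M_PICK; filter table to that mode:
  (M_PICK, evStop) → (M_DROP, spin_ccw)
  (M_PICK, evDetect) → (M_FOLLOW, arm_retract)
  (M_PICK, evStart) → (M_SCAN, arm_retract)
  (M_PICK, evClear) → (M_PICK, spin_ccw)  ← event matches
event = evClear selects (M_PICK, spin_ccw)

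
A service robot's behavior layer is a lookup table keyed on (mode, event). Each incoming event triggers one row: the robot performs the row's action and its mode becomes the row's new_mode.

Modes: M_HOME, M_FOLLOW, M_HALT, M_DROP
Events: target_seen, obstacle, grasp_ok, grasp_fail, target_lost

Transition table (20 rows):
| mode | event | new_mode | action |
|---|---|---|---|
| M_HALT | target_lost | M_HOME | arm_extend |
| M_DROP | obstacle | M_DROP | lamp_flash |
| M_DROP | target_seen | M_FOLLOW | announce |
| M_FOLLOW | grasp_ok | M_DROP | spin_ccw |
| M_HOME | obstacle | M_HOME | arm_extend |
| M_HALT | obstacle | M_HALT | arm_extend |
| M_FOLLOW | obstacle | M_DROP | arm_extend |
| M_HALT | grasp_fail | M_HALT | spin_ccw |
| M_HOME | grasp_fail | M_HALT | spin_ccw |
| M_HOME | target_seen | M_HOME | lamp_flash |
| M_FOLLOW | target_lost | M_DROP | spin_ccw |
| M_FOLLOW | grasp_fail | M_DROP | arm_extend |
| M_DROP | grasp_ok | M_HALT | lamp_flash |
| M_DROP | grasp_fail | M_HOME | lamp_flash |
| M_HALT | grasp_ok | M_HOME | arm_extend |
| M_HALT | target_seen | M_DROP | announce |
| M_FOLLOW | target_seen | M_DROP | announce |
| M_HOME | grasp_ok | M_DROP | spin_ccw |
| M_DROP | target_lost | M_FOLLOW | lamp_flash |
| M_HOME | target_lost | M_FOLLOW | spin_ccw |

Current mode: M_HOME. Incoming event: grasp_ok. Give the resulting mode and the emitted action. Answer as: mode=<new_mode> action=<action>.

mode=M_DROP action=spin_ccw

current mode = M_HOME; filter table to that mode:
  (M_HOME, obstacle) → (M_HOME, arm_extend)
  (M_HOME, grasp_fail) → (M_HALT, spin_ccw)
  (M_HOME, target_seen) → (M_HOME, lamp_flash)
  (M_HOME, grasp_ok) → (M_DROP, spin_ccw)  ← event matches
  (M_HOME, target_lost) → (M_FOLLOW, spin_ccw)
event = grasp_ok selects (M_DROP, spin_ccw)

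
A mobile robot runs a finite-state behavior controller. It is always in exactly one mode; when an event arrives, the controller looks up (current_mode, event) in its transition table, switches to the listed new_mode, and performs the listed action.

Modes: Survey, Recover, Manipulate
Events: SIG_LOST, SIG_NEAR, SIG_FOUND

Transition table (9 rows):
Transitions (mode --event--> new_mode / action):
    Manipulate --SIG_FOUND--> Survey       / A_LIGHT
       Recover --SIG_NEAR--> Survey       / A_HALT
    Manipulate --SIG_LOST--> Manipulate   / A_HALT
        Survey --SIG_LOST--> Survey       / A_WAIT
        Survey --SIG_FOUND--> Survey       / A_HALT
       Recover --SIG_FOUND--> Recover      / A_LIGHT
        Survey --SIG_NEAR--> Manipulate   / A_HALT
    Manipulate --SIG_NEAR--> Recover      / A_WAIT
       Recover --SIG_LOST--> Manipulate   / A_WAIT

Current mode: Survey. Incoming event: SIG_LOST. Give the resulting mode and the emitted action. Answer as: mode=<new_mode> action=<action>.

mode=Survey action=A_WAIT

current mode = Survey; filter table to that mode:
  (Survey, SIG_LOST) → (Survey, A_WAIT)  ← event matches
  (Survey, SIG_FOUND) → (Survey, A_HALT)
  (Survey, SIG_NEAR) → (Manipulate, A_HALT)
event = SIG_LOST selects (Survey, A_WAIT)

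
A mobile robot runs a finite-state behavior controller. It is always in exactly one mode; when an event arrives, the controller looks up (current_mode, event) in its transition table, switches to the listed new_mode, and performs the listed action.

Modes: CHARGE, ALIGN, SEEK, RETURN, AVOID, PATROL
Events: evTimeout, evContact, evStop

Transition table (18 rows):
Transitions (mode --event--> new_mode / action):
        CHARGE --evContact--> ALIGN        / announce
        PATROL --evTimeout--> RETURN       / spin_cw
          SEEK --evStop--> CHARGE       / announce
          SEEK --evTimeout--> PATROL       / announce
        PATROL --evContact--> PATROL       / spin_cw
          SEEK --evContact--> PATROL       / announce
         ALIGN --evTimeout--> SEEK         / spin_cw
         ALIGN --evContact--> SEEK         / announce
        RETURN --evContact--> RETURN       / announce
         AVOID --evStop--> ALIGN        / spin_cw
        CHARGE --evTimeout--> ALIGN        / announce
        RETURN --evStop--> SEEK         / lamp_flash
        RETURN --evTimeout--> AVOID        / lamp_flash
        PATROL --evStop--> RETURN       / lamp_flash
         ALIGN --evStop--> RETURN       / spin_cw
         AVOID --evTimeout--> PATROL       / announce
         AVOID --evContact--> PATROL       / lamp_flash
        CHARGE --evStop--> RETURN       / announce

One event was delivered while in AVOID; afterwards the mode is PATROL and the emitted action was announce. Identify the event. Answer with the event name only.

evTimeout

try evTimeout: (AVOID, evTimeout) → (PATROL, announce)  ← matches
try evContact: (AVOID, evContact) → (PATROL, lamp_flash)
try evStop: (AVOID, evStop) → (ALIGN, spin_cw)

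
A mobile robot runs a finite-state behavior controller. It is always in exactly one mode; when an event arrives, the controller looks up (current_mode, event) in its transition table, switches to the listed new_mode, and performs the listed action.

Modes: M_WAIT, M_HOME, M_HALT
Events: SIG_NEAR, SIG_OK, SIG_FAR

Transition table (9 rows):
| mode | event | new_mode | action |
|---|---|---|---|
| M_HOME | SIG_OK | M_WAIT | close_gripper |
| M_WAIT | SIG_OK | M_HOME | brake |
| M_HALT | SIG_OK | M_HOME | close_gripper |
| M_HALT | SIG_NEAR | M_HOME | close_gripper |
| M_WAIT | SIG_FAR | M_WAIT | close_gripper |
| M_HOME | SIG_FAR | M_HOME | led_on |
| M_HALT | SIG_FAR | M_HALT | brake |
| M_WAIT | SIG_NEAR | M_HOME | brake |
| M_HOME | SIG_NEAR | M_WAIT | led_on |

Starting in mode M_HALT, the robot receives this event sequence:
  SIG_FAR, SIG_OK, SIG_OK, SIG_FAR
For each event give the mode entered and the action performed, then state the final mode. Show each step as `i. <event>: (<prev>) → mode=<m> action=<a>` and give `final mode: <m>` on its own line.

1. SIG_FAR: (M_HALT) → mode=M_HALT action=brake
2. SIG_OK: (M_HALT) → mode=M_HOME action=close_gripper
3. SIG_OK: (M_HOME) → mode=M_WAIT action=close_gripper
4. SIG_FAR: (M_WAIT) → mode=M_WAIT action=close_gripper

final mode: M_WAIT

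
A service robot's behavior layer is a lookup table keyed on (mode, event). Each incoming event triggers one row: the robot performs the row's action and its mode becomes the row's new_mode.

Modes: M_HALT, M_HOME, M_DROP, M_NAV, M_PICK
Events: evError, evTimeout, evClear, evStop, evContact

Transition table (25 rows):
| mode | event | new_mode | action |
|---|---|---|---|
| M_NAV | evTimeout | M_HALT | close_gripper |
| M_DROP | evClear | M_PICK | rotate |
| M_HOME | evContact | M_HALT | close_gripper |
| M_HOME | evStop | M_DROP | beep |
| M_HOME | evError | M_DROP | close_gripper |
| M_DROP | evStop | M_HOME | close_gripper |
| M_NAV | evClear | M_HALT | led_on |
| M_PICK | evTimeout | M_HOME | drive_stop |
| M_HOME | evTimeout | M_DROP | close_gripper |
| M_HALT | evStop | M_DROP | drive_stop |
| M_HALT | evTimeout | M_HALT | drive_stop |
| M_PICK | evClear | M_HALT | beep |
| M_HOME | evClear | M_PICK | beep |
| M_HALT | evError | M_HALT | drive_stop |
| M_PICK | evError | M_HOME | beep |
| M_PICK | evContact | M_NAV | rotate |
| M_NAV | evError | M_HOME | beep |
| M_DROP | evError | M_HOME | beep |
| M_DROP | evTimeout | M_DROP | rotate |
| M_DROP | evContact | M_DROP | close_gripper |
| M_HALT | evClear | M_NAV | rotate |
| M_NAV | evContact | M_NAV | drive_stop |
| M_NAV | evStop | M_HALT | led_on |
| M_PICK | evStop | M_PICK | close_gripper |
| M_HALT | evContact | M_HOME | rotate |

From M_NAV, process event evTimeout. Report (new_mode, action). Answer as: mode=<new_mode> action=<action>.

current mode = M_NAV; filter table to that mode:
  (M_NAV, evTimeout) → (M_HALT, close_gripper)  ← event matches
  (M_NAV, evClear) → (M_HALT, led_on)
  (M_NAV, evError) → (M_HOME, beep)
  (M_NAV, evContact) → (M_NAV, drive_stop)
  (M_NAV, evStop) → (M_HALT, led_on)
event = evTimeout selects (M_HALT, close_gripper)

mode=M_HALT action=close_gripper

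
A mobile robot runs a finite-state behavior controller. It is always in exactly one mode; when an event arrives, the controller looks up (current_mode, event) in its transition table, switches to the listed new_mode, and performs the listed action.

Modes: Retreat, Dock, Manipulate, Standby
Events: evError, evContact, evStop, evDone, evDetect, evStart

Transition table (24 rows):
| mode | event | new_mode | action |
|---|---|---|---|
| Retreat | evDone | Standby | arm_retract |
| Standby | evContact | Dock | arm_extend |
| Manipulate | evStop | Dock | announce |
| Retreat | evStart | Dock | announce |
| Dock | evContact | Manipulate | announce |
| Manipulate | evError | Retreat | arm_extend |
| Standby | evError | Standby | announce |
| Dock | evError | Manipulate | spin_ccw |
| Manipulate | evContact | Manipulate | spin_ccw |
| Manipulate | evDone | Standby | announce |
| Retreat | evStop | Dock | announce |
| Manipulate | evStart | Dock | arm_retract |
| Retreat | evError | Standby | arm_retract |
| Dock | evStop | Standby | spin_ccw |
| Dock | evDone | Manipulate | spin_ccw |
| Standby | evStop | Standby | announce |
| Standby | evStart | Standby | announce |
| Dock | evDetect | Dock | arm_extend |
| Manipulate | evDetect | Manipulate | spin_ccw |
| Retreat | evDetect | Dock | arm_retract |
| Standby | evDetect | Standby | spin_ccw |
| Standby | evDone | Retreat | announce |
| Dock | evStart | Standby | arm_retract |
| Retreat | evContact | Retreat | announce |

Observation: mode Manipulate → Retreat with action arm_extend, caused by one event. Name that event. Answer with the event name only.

try evError: (Manipulate, evError) → (Retreat, arm_extend)  ← matches
try evContact: (Manipulate, evContact) → (Manipulate, spin_ccw)
try evStop: (Manipulate, evStop) → (Dock, announce)
try evDone: (Manipulate, evDone) → (Standby, announce)
try evDetect: (Manipulate, evDetect) → (Manipulate, spin_ccw)
try evStart: (Manipulate, evStart) → (Dock, arm_retract)

evError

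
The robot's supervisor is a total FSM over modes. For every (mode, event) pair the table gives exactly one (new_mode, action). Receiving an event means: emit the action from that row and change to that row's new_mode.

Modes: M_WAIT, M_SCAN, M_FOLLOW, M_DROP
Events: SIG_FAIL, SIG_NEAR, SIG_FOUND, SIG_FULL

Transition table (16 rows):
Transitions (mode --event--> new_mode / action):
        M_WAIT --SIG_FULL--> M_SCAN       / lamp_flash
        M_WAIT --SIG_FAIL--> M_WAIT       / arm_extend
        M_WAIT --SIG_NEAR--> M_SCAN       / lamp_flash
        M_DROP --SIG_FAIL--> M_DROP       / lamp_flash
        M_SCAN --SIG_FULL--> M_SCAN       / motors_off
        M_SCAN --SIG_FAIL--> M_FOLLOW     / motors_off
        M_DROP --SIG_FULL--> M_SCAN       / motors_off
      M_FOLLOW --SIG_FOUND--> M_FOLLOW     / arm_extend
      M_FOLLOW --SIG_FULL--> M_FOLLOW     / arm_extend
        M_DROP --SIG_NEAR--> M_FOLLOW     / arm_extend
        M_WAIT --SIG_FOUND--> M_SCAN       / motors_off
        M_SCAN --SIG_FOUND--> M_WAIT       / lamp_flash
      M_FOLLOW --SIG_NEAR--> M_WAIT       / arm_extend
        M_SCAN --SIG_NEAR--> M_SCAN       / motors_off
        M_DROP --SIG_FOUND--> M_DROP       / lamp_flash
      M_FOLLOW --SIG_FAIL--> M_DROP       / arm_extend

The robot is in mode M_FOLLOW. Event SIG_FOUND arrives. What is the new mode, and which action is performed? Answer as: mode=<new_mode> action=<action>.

current mode = M_FOLLOW; filter table to that mode:
  (M_FOLLOW, SIG_FOUND) → (M_FOLLOW, arm_extend)  ← event matches
  (M_FOLLOW, SIG_FULL) → (M_FOLLOW, arm_extend)
  (M_FOLLOW, SIG_NEAR) → (M_WAIT, arm_extend)
  (M_FOLLOW, SIG_FAIL) → (M_DROP, arm_extend)
event = SIG_FOUND selects (M_FOLLOW, arm_extend)

mode=M_FOLLOW action=arm_extend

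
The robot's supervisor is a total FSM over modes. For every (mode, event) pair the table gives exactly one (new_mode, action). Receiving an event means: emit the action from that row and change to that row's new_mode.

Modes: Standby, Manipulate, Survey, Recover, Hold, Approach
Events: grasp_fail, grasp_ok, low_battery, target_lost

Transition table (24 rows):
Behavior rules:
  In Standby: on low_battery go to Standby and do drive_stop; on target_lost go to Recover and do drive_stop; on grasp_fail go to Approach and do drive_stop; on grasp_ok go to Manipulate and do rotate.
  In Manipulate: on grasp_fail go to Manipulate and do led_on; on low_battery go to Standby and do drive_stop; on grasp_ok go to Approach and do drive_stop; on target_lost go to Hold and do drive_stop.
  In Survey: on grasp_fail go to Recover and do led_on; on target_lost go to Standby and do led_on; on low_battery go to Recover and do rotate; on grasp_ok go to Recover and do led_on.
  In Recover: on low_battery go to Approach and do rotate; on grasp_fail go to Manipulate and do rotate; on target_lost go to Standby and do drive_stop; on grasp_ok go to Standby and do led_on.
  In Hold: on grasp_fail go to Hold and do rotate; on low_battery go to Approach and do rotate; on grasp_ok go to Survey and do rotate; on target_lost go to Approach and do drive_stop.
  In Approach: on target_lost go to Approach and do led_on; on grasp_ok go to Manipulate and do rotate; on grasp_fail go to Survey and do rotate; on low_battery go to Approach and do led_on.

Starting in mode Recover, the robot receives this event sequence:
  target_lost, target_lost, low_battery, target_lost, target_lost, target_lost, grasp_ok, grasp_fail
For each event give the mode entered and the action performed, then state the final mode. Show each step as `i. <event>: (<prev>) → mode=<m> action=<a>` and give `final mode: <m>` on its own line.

1. target_lost: (Recover) → mode=Standby action=drive_stop
2. target_lost: (Standby) → mode=Recover action=drive_stop
3. low_battery: (Recover) → mode=Approach action=rotate
4. target_lost: (Approach) → mode=Approach action=led_on
5. target_lost: (Approach) → mode=Approach action=led_on
6. target_lost: (Approach) → mode=Approach action=led_on
7. grasp_ok: (Approach) → mode=Manipulate action=rotate
8. grasp_fail: (Manipulate) → mode=Manipulate action=led_on

final mode: Manipulate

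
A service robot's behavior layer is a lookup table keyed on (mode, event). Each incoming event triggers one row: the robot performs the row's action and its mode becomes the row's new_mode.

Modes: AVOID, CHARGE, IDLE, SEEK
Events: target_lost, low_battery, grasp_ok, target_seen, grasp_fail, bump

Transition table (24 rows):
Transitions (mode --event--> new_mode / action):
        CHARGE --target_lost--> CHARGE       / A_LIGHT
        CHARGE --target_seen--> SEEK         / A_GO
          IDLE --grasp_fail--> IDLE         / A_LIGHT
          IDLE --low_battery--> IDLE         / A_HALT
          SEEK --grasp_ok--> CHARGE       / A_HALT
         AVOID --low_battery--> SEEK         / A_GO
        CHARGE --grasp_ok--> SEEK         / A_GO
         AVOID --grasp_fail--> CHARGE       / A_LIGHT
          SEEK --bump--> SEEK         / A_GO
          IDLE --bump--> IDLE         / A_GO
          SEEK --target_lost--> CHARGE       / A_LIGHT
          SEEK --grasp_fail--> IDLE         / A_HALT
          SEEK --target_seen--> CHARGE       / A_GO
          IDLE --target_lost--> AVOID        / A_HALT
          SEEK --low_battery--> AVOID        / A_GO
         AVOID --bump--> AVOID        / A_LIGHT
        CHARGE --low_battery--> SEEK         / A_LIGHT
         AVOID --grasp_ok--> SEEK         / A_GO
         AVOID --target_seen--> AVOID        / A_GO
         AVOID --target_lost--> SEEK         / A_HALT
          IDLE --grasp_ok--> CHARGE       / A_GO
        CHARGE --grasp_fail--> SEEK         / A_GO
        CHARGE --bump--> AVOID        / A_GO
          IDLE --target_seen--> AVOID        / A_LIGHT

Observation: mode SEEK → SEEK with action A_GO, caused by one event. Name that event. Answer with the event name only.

try target_lost: (SEEK, target_lost) → (CHARGE, A_LIGHT)
try low_battery: (SEEK, low_battery) → (AVOID, A_GO)
try grasp_ok: (SEEK, grasp_ok) → (CHARGE, A_HALT)
try target_seen: (SEEK, target_seen) → (CHARGE, A_GO)
try grasp_fail: (SEEK, grasp_fail) → (IDLE, A_HALT)
try bump: (SEEK, bump) → (SEEK, A_GO)  ← matches

bump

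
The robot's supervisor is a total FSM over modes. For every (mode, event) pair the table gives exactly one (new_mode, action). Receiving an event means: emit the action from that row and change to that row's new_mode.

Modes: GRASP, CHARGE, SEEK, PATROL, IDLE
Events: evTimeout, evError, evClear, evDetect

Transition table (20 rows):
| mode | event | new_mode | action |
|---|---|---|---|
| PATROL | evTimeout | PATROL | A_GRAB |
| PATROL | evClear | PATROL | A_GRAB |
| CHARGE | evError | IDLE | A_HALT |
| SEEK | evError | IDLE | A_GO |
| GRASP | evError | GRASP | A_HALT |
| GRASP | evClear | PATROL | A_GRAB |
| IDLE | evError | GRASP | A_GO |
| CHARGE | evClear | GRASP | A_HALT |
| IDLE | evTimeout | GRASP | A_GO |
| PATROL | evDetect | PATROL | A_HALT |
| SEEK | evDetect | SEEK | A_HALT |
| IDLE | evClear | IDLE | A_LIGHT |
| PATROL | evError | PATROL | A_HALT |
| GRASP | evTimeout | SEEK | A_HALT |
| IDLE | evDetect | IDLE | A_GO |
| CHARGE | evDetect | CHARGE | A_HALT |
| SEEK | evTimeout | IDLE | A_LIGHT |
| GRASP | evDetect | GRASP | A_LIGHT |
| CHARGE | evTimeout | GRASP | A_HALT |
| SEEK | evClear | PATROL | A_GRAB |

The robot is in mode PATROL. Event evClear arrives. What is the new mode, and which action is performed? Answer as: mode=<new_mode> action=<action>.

current mode = PATROL; filter table to that mode:
  (PATROL, evTimeout) → (PATROL, A_GRAB)
  (PATROL, evClear) → (PATROL, A_GRAB)  ← event matches
  (PATROL, evDetect) → (PATROL, A_HALT)
  (PATROL, evError) → (PATROL, A_HALT)
event = evClear selects (PATROL, A_GRAB)

mode=PATROL action=A_GRAB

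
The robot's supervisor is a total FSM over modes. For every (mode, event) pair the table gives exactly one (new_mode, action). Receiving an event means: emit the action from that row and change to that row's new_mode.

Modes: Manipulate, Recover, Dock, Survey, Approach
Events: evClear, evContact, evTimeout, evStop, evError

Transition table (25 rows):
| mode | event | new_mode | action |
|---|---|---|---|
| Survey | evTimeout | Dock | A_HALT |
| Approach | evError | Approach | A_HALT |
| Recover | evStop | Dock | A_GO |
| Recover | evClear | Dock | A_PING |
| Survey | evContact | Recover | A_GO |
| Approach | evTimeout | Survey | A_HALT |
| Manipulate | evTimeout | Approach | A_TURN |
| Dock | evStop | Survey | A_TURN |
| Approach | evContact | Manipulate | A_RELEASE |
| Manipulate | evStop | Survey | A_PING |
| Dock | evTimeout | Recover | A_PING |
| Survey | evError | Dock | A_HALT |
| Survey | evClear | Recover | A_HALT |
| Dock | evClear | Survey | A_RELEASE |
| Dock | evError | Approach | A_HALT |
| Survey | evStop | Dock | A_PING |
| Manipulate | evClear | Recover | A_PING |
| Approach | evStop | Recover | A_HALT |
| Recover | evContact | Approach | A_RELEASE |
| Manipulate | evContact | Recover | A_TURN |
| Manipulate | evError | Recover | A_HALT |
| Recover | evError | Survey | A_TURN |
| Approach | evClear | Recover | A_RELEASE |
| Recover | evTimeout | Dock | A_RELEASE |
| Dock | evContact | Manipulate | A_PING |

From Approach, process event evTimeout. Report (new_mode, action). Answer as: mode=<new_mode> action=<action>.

mode=Survey action=A_HALT

current mode = Approach; filter table to that mode:
  (Approach, evError) → (Approach, A_HALT)
  (Approach, evTimeout) → (Survey, A_HALT)  ← event matches
  (Approach, evContact) → (Manipulate, A_RELEASE)
  (Approach, evStop) → (Recover, A_HALT)
  (Approach, evClear) → (Recover, A_RELEASE)
event = evTimeout selects (Survey, A_HALT)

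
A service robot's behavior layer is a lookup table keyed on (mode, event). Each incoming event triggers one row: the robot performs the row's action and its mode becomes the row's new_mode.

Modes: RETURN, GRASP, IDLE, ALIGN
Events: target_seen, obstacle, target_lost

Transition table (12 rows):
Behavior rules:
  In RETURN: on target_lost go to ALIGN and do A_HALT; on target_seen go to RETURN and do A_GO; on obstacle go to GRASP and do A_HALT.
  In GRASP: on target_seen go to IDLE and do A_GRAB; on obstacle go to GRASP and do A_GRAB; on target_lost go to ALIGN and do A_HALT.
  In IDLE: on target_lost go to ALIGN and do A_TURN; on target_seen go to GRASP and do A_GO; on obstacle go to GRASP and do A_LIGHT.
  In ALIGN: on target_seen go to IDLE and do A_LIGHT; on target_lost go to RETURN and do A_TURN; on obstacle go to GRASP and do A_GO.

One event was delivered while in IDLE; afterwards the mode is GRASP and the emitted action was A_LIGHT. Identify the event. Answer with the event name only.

obstacle

try target_seen: (IDLE, target_seen) → (GRASP, A_GO)
try obstacle: (IDLE, obstacle) → (GRASP, A_LIGHT)  ← matches
try target_lost: (IDLE, target_lost) → (ALIGN, A_TURN)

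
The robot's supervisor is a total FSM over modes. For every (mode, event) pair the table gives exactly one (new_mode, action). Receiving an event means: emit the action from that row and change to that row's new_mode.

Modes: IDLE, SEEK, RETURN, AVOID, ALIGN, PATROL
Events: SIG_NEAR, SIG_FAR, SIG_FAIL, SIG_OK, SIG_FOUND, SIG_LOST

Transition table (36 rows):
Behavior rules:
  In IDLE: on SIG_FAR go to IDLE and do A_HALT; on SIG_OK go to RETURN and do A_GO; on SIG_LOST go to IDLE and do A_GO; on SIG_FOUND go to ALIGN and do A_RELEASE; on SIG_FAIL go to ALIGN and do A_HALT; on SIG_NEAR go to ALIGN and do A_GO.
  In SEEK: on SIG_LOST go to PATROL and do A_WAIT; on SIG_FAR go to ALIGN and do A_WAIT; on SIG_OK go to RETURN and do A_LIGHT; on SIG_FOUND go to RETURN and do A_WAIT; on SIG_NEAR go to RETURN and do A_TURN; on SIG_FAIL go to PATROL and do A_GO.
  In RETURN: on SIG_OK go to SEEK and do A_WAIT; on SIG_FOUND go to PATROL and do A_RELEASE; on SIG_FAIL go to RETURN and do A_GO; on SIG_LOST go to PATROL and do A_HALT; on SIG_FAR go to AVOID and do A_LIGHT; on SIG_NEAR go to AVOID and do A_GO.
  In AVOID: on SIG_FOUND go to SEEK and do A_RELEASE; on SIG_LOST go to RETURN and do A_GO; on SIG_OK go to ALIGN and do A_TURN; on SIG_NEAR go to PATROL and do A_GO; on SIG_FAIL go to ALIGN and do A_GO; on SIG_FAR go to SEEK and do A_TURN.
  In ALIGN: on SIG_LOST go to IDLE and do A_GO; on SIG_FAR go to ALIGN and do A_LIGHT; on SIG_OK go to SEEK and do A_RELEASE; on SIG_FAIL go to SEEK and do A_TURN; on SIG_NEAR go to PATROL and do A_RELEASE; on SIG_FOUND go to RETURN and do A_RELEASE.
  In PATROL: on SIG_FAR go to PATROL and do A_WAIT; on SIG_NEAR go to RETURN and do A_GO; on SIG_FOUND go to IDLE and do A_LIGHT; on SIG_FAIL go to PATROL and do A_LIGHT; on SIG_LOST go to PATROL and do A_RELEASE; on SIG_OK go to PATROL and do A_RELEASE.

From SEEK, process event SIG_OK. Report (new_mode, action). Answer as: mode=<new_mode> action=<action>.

current mode = SEEK; filter table to that mode:
  (SEEK, SIG_LOST) → (PATROL, A_WAIT)
  (SEEK, SIG_FAR) → (ALIGN, A_WAIT)
  (SEEK, SIG_OK) → (RETURN, A_LIGHT)  ← event matches
  (SEEK, SIG_FOUND) → (RETURN, A_WAIT)
  (SEEK, SIG_NEAR) → (RETURN, A_TURN)
  (SEEK, SIG_FAIL) → (PATROL, A_GO)
event = SIG_OK selects (RETURN, A_LIGHT)

mode=RETURN action=A_LIGHT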